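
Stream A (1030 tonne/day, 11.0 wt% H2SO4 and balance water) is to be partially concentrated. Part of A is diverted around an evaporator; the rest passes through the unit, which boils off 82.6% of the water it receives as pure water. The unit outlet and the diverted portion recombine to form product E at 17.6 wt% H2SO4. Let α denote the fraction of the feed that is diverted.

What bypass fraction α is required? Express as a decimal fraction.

0.490

All 1030×0.110 = 113.3 tonne/day of H2SO4 reaches E, so E = 113.3/0.176 = 643.75 tonne/day and vapour = 386.25 tonne/day.
The evaporator receives (1−α)·1030 of feed at 0.890 water and removes 0.826 of that water:
0.826×0.890×(1−α)×1030 = 386.25
(1−α) = 386.25/757.19 = 0.5101;  α = 0.4899.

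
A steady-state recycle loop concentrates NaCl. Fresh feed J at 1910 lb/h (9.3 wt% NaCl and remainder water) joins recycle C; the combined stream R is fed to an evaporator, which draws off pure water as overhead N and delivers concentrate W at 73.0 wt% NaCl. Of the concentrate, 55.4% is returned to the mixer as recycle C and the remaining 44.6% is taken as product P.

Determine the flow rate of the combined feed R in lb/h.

Overall NaCl balance (none leaves overhead): NaCl in fresh feed = NaCl in product, i.e. 1910×0.093 = (1−0.554)·W·0.730.
W = 177.63/(0.730×0.446) = 545.58 lb/h.
Recycle C = 0.554×545.58 = 302.25 lb/h.
Combined feed R = 1910 + 302.25 = 2212.3 lb/h.

2212 lb/h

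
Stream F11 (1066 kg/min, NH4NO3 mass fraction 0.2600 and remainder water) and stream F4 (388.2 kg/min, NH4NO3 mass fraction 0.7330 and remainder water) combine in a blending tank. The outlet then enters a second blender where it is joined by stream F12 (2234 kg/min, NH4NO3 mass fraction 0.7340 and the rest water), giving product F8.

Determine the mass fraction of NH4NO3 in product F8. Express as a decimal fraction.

Overall, product flow = 3688.2 kg/min.
NH4NO3 in = 1066×0.260 + 388.2×0.733 + 2234×0.734 = 2201.5 kg/min.
NH4NO3 fraction in F8 = 0.5969.

0.5969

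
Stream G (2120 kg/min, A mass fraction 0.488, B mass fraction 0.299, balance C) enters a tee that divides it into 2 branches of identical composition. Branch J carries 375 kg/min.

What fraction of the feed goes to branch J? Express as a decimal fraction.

Fraction to J = 375/2120 = 0.1769.

0.177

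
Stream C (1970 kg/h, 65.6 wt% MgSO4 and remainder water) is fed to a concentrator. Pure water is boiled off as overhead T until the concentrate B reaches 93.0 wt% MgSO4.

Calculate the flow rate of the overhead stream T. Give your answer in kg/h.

580.4 kg/h

MgSO4 is conserved: 1970×0.656 = 1292.3 kg/h all reports to the concentrate.
Concentrate = 1292.3/(target fraction) = 1389.6 kg/h.
Overhead = 1970 − 1389.6 = 580.41 kg/h.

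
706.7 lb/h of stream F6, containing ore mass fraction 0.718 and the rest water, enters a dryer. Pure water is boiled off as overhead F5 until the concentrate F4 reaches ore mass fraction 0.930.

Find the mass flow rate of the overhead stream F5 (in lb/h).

ore is conserved: 706.7×0.718 = 507.41 lb/h all reports to the concentrate.
Concentrate = 507.41/(target fraction) = 545.6 lb/h.
Overhead = 706.7 − 545.6 = 161.1 lb/h.

161.1 lb/h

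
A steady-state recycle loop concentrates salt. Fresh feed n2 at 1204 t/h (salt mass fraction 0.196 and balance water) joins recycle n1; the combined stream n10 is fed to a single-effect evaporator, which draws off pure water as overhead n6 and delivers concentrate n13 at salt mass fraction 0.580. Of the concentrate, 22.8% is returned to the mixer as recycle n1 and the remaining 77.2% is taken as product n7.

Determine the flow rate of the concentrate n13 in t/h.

527 t/h

Overall salt balance (none leaves overhead): salt in fresh feed = salt in product, i.e. 1204×0.196 = (1−0.228)·n13·0.580.
n13 = 235.98/(0.580×0.772) = 527.03 t/h.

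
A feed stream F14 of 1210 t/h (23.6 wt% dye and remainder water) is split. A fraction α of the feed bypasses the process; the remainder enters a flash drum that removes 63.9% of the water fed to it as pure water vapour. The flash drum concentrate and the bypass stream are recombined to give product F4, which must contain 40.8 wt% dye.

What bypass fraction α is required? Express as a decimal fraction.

0.136

All 1210×0.236 = 285.56 t/h of dye reaches F4, so F4 = 285.56/0.408 = 699.9 t/h and vapour = 510.1 t/h.
The evaporator receives (1−α)·1210 of feed at 0.764 water and removes 0.639 of that water:
0.639×0.764×(1−α)×1210 = 510.1
(1−α) = 510.1/590.72 = 0.8635;  α = 0.1365.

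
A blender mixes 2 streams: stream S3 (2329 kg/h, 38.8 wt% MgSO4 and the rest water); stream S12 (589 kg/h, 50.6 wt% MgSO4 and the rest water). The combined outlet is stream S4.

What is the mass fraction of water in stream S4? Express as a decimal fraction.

Total flow out = 2329 + 589 = 2918 kg/h.
water in = 2329×0.612 + 589×0.494 = 1716.3 kg/h.
water mass fraction in S4 = 1716.3/2918 = 0.5882.

0.5882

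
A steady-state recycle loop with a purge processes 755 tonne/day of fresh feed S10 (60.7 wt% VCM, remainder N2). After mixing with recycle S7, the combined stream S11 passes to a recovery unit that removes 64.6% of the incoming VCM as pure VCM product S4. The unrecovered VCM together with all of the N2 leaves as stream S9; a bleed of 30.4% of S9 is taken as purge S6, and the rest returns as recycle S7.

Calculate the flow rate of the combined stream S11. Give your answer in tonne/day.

N2 enters only via S10 and leaves only via the purge: 755×0.393 = 0.304×(N2 in S9), and the recovery unit passes all N2, so N2 in S11 = N2 in S9 = 976.04 tonne/day.
VCM in S11: m_A = 755×0.607 + (1−0.304)·(1−0.646)·m_A, so m_A = 458.28/0.7536 = 608.11 tonne/day.
S11 = 608.11 + 976.04 = 1584.2 tonne/day.

1584 tonne/day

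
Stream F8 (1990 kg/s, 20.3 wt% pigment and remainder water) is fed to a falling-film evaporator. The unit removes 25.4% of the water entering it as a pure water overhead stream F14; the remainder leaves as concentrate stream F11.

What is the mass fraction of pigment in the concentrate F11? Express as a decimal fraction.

0.255

pigment is not removed: 1990×0.203 = 403.97 kg/s of pigment enters F11.
water entering = 1990×0.797 = 1586 kg/s; overhead removed = 0.254×1586 = 402.85 kg/s.
Concentrate = 1990 − 402.85 = 1587.1 kg/s.
Mass fraction = 403.97/1587.1 = 0.255.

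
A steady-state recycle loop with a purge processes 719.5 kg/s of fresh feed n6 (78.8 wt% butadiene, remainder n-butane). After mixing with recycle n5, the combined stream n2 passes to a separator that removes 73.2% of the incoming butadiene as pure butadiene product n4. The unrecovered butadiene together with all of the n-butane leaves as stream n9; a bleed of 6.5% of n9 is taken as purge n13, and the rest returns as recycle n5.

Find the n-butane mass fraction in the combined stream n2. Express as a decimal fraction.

0.7562

n-butane enters only via n6 and leaves only via the purge: 719.5×0.212 = 0.065×(n-butane in n9), and the separator passes all n-butane, so n-butane in n2 = n-butane in n9 = 2346.7 kg/s.
butadiene in n2: m_A = 719.5×0.788 + (1−0.065)·(1−0.732)·m_A, so m_A = 566.97/0.7494 = 756.54 kg/s.
n2 = 756.54 + 2346.7 = 3103.2 kg/s.
n-butane fraction in n2 = 2346.7/3103.2 = 0.7562.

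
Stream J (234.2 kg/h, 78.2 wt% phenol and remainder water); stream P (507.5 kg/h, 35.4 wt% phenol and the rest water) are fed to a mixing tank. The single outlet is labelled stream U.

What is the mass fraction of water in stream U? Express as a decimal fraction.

0.5109

Total flow out = 234.2 + 507.5 = 741.7 kg/h.
water in = 234.2×0.218 + 507.5×0.646 = 378.9 kg/h.
water mass fraction in U = 378.9/741.7 = 0.5109.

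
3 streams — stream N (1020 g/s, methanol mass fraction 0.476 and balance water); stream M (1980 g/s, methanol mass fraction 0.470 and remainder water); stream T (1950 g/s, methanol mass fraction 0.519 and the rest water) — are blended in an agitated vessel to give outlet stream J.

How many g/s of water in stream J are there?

water out = water in = 1020×0.524 + 1980×0.530 + 1950×0.481 = 2521.8 g/s.

2522 g/s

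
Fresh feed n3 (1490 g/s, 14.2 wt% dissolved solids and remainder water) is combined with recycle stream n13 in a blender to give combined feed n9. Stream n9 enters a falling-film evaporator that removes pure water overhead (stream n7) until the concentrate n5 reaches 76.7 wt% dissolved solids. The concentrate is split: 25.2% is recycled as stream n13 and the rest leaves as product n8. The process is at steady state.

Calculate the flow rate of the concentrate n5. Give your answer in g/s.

Overall dissolved solids balance (none leaves overhead): dissolved solids in fresh feed = dissolved solids in product, i.e. 1490×0.142 = (1−0.252)·n5·0.767.
n5 = 211.58/(0.767×0.748) = 368.79 g/s.

368.8 g/s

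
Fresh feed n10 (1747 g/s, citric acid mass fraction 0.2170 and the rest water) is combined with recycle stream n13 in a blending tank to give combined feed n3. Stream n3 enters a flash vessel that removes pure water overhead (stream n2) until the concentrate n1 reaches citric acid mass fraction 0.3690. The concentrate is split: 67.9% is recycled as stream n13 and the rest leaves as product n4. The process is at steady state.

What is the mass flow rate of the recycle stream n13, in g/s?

2173 g/s

Overall citric acid balance (none leaves overhead): citric acid in fresh feed = citric acid in product, i.e. 1747×0.217 = (1−0.679)·n1·0.369.
n1 = 379.1/(0.369×0.321) = 3200.5 g/s.
Recycle n13 = 0.679×3200.5 = 2173.2 g/s.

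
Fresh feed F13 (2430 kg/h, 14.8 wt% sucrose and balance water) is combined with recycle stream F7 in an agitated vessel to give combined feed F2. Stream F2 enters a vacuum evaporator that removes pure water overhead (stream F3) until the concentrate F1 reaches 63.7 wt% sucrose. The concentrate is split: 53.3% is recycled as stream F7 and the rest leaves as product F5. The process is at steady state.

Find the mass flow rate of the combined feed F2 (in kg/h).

3074 kg/h

Overall sucrose balance (none leaves overhead): sucrose in fresh feed = sucrose in product, i.e. 2430×0.148 = (1−0.533)·F1·0.637.
F1 = 359.64/(0.637×0.467) = 1209 kg/h.
Recycle F7 = 0.533×1209 = 644.38 kg/h.
Combined feed F2 = 2430 + 644.38 = 3074.4 kg/h.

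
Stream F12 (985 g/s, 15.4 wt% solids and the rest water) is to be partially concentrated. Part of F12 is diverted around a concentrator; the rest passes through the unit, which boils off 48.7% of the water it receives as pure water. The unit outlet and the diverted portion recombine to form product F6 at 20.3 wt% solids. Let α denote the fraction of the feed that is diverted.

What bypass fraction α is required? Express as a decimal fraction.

0.414

All 985×0.154 = 151.69 g/s of solids reaches F6, so F6 = 151.69/0.203 = 747.24 g/s and vapour = 237.76 g/s.
The evaporator receives (1−α)·985 of feed at 0.846 water and removes 0.487 of that water:
0.487×0.846×(1−α)×985 = 237.76
(1−α) = 237.76/405.82 = 0.5859;  α = 0.4141.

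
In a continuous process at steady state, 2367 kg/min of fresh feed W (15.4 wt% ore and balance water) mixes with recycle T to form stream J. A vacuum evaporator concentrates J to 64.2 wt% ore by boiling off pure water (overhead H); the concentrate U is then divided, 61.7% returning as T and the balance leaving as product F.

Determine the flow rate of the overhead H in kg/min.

1799 kg/min

Overall ore balance (none leaves overhead): ore in fresh feed = ore in product, i.e. 2367×0.154 = (1−0.617)·U·0.642.
U = 364.52/(0.642×0.383) = 1482.5 kg/min.
Recycle T = 0.617×1482.5 = 914.68 kg/min.
Combined feed J = 2367 + 914.68 = 3281.7 kg/min.
Overhead H = J − U = 3281.7 − 1482.5 = 1799.2 kg/min.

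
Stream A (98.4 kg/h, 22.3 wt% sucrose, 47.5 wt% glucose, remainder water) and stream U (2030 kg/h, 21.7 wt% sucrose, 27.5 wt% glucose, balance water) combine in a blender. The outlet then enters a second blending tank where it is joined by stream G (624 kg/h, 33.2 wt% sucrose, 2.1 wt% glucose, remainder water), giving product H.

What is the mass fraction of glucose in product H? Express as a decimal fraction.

Overall, product flow = 2752.4 kg/h.
glucose in = 98.4×0.475 + 2030×0.275 + 624×0.021 = 618.09 kg/h.
glucose fraction in H = 0.225.

0.225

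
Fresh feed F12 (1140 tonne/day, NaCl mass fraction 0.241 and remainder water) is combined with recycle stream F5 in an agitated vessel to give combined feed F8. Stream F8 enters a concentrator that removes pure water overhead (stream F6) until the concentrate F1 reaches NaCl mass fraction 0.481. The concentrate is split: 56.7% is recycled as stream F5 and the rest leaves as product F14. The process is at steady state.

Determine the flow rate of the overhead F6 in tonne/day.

568.8 tonne/day

Overall NaCl balance (none leaves overhead): NaCl in fresh feed = NaCl in product, i.e. 1140×0.241 = (1−0.567)·F1·0.481.
F1 = 274.74/(0.481×0.433) = 1319.1 tonne/day.
Recycle F5 = 0.567×1319.1 = 747.95 tonne/day.
Combined feed F8 = 1140 + 747.95 = 1887.9 tonne/day.
Overhead F6 = F8 − F1 = 1887.9 − 1319.1 = 568.81 tonne/day.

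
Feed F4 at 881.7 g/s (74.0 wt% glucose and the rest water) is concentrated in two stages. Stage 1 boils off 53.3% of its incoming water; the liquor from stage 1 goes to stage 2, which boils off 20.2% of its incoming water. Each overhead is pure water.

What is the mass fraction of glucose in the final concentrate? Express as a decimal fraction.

0.884

water in feed = 881.7×0.260 = 229.24 g/s.
After stage 1: water left = (1−0.533)×229.24 = 107.06; stream total = 759.51 g/s.
After stage 2: water left = (1−0.202)×107.06 = 85.431; final concentrate = 737.89 g/s.
glucose fraction = 652.46/737.89 = 0.884.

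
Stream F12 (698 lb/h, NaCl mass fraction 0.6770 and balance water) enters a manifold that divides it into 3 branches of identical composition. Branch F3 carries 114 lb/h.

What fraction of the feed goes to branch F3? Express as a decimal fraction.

0.163

Fraction to F3 = 114/698 = 0.1633.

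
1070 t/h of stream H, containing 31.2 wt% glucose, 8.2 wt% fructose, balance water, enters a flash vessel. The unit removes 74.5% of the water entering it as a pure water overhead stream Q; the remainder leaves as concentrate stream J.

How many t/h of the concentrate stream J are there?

water entering = 1070×0.606 = 648.42 t/h; overhead removed = 0.745×648.42 = 483.07 t/h.
Concentrate = 1070 − 483.07 = 586.93 t/h.

586.9 t/h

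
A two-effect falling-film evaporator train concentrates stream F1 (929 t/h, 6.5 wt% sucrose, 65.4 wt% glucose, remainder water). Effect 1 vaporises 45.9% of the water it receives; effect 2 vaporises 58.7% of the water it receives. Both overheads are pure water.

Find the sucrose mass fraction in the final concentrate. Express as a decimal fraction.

water in feed = 929×0.281 = 261.05 t/h.
After stage 1: water left = (1−0.459)×261.05 = 141.23; stream total = 809.18 t/h.
After stage 2: water left = (1−0.587)×141.23 = 58.327; final concentrate = 726.28 t/h.
sucrose fraction = 60.385/726.28 = 0.083.

0.083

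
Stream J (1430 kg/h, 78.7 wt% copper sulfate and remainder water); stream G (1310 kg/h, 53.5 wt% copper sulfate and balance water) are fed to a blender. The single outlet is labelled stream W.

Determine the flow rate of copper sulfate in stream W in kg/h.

copper sulfate out = copper sulfate in = 1430×0.787 + 1310×0.535 = 1826.3 kg/h.

1826 kg/h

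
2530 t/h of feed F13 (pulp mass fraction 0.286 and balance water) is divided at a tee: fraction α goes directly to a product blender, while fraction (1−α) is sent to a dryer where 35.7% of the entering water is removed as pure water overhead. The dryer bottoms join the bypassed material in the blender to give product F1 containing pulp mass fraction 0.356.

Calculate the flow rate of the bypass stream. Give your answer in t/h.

578.3 t/h

All 2530×0.286 = 723.58 t/h of pulp reaches F1, so F1 = 723.58/0.356 = 2032.5 t/h and vapour = 497.47 t/h.
The evaporator receives (1−α)·2530 of feed at 0.714 water and removes 0.357 of that water:
0.357×0.714×(1−α)×2530 = 497.47
(1−α) = 497.47/644.89 = 0.7714;  α = 0.2286.
Bypass flow = 0.2286×2530 = 578.35 t/h.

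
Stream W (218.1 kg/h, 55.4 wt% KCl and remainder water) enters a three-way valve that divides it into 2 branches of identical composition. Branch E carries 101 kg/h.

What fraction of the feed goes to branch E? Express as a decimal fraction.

0.463

Fraction to E = 101/218.1 = 0.4631.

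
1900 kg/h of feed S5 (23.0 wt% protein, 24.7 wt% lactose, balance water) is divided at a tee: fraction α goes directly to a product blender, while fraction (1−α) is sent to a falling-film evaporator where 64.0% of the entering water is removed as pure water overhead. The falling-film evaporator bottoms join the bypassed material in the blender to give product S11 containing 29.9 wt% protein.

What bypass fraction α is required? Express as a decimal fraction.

0.311

All 1900×0.230 = 437 kg/h of protein reaches S11, so S11 = 437/0.299 = 1461.5 kg/h and vapour = 438.46 kg/h.
The evaporator receives (1−α)·1900 of feed at 0.523 water and removes 0.640 of that water:
0.640×0.523×(1−α)×1900 = 438.46
(1−α) = 438.46/635.97 = 0.6894;  α = 0.3106.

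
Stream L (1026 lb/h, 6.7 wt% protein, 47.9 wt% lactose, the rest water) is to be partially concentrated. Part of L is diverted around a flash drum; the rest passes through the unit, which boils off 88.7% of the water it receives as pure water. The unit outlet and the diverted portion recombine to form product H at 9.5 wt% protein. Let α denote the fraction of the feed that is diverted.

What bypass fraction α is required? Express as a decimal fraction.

0.268

All 1026×0.067 = 68.742 lb/h of protein reaches H, so H = 68.742/0.095 = 723.6 lb/h and vapour = 302.4 lb/h.
The evaporator receives (1−α)·1026 of feed at 0.454 water and removes 0.887 of that water:
0.887×0.454×(1−α)×1026 = 302.4
(1−α) = 302.4/413.17 = 0.7319;  α = 0.2681.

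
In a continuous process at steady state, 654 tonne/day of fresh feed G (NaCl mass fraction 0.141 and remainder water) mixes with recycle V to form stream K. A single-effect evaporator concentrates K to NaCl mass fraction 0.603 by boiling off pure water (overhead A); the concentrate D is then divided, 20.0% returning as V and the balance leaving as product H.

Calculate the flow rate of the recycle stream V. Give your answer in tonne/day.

Overall NaCl balance (none leaves overhead): NaCl in fresh feed = NaCl in product, i.e. 654×0.141 = (1−0.200)·D·0.603.
D = 92.214/(0.603×0.800) = 191.16 tonne/day.
Recycle V = 0.200×191.16 = 38.231 tonne/day.

38.23 tonne/day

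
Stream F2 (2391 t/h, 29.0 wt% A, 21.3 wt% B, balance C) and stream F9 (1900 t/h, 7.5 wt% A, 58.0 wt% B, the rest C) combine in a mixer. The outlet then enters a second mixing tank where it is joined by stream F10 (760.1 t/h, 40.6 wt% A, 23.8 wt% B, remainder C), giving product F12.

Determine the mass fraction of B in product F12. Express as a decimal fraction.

0.355

Overall, product flow = 5051.1 t/h.
B in = 2391×0.213 + 1900×0.580 + 760.1×0.238 = 1792.2 t/h.
B fraction in F12 = 0.355.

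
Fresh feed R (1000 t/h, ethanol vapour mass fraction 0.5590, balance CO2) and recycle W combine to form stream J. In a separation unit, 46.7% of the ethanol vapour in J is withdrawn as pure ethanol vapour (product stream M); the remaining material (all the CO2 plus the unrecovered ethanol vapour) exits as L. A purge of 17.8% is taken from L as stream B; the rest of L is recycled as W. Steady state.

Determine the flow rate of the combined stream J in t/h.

3472 t/h

CO2 enters only via R and leaves only via the purge: 1000×0.441 = 0.178×(CO2 in L), and the separation unit passes all CO2, so CO2 in J = CO2 in L = 2477.5 t/h.
ethanol vapour in J: m_A = 1000×0.559 + (1−0.178)·(1−0.467)·m_A, so m_A = 559/0.5619 = 994.88 t/h.
J = 994.88 + 2477.5 = 3472.4 t/h.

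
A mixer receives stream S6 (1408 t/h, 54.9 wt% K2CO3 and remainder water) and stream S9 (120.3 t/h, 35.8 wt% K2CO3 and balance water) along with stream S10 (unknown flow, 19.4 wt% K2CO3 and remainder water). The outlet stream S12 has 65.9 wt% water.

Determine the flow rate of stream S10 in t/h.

Let S10 be the unknown flow. Total out = 1528.3 + S10.
water balance: 712.24 + 0.806·S10 = 0.659·(1528.3 + S10)
(0.806 − 0.659)·S10 = 0.659×1528.3 − 712.24 = 294.91
S10 = 294.91 / 0.147 = 2006.2 t/h

2006 t/h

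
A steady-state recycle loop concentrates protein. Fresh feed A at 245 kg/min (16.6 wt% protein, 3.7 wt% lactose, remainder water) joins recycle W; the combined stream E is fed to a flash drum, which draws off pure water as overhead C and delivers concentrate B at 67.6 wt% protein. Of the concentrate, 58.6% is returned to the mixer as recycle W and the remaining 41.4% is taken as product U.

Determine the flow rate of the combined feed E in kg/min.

330.2 kg/min

Overall protein balance (none leaves overhead): protein in fresh feed = protein in product, i.e. 245×0.166 = (1−0.586)·B·0.676.
B = 40.67/(0.676×0.414) = 145.32 kg/min.
Recycle W = 0.586×145.32 = 85.158 kg/min.
Combined feed E = 245 + 85.158 = 330.16 kg/min.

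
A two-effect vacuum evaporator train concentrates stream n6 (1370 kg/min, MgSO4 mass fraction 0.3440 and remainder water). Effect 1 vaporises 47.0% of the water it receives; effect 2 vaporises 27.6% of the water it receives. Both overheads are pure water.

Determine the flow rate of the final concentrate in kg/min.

816.1 kg/min

water in feed = 1370×0.656 = 898.72 kg/min.
After stage 1: water left = (1−0.470)×898.72 = 476.32; stream total = 947.6 kg/min.
After stage 2: water left = (1−0.276)×476.32 = 344.86; final concentrate = 816.14 kg/min.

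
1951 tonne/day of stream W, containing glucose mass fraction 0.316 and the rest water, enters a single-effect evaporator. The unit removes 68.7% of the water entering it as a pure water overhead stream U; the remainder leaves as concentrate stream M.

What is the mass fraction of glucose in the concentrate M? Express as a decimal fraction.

0.596

glucose is not removed: 1951×0.316 = 616.52 tonne/day of glucose enters M.
water entering = 1951×0.684 = 1334.5 tonne/day; overhead removed = 0.687×1334.5 = 916.79 tonne/day.
Concentrate = 1951 − 916.79 = 1034.2 tonne/day.
Mass fraction = 616.52/1034.2 = 0.596.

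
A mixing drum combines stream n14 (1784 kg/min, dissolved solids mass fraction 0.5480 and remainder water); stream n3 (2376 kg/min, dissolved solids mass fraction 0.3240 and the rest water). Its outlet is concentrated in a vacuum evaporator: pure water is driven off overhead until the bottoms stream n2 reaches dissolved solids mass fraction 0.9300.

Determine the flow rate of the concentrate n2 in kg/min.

dissolved solids entering = 1784×0.548 + 2376×0.324 = 1747.5 kg/min.
All dissolved solids reports to n2, so n2 = 1747.5/0.930 = 1879 kg/min.

1879 kg/min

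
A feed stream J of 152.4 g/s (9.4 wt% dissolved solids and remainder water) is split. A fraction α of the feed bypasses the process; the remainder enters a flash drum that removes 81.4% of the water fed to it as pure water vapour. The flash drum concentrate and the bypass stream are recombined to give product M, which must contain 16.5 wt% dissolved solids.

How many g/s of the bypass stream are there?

All 152.4×0.094 = 14.326 g/s of dissolved solids reaches M, so M = 14.326/0.165 = 86.822 g/s and vapour = 65.578 g/s.
The evaporator receives (1−α)·152.4 of feed at 0.906 water and removes 0.814 of that water:
0.814×0.906×(1−α)×152.4 = 65.578
(1−α) = 65.578/112.39 = 0.5835;  α = 0.4165.
Bypass flow = 0.4165×152.4 = 63.479 g/s.

63.48 g/s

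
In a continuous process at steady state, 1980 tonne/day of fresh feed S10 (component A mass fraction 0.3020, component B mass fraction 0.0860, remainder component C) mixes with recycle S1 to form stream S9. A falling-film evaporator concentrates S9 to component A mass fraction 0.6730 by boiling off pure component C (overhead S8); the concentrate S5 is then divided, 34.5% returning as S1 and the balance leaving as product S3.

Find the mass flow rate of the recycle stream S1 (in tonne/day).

Overall component A balance (none leaves overhead): component A in fresh feed = component A in product, i.e. 1980×0.302 = (1−0.345)·S5·0.673.
S5 = 597.96/(0.673×0.655) = 1356.5 tonne/day.
Recycle S1 = 0.345×1356.5 = 467.99 tonne/day.

468 tonne/day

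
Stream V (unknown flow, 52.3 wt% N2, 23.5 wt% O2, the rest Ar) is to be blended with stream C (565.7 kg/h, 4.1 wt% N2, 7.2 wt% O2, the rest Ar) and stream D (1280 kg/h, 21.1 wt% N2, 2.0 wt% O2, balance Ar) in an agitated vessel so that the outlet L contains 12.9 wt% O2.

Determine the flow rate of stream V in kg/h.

1620 kg/h

Let V be the unknown flow. Total out = 1845.7 + V.
O2 balance: 66.33 + 0.235·V = 0.129·(1845.7 + V)
(0.235 − 0.129)·V = 0.129×1845.7 − 66.33 = 171.76
V = 171.76 / 0.106 = 1620.4 kg/h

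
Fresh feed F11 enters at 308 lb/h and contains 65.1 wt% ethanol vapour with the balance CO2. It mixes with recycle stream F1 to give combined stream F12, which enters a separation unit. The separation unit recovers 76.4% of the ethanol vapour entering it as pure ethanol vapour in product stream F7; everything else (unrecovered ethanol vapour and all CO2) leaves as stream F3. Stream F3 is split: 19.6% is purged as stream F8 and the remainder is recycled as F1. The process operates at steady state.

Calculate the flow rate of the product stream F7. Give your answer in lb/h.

ethanol vapour in F12: m_A = 308×0.651 + (1−0.196)·(1−0.764)·m_A, so m_A = 200.51/0.8103 = 247.46 lb/h.
Product F7 = 0.764×247.46 = 189.06 lb/h.

189.1 lb/h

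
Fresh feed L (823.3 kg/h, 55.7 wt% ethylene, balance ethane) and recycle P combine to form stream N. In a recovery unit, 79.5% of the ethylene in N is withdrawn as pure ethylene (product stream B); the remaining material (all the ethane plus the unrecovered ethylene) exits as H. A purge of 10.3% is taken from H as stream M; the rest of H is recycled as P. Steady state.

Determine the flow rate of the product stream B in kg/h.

ethylene in N: m_A = 823.3×0.557 + (1−0.103)·(1−0.795)·m_A, so m_A = 458.58/0.8161 = 561.9 kg/h.
Product B = 0.795×561.9 = 446.71 kg/h.

446.7 kg/h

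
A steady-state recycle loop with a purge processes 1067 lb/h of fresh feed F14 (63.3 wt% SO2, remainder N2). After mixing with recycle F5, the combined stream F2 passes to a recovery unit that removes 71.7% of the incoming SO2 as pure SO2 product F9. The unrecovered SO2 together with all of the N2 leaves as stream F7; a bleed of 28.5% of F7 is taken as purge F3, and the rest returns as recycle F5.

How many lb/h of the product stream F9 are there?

607.1 lb/h

SO2 in F2: m_A = 1067×0.633 + (1−0.285)·(1−0.717)·m_A, so m_A = 675.41/0.7977 = 846.75 lb/h.
Product F9 = 0.717×846.75 = 607.12 lb/h.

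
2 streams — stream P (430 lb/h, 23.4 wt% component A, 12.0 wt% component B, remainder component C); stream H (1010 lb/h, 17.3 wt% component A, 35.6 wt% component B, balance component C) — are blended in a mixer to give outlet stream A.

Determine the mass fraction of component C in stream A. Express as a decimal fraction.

Total flow out = 430 + 1010 = 1440 lb/h.
component C in = 430×0.646 + 1010×0.471 = 753.49 lb/h.
component C mass fraction in A = 753.49/1440 = 0.523.

0.523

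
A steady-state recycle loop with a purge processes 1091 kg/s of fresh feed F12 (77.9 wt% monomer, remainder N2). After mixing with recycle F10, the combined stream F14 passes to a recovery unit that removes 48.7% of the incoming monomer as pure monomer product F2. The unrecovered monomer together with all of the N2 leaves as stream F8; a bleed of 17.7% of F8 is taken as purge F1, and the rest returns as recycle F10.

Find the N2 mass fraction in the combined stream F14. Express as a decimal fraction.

0.481

N2 enters only via F12 and leaves only via the purge: 1091×0.221 = 0.177×(N2 in F8), and the recovery unit passes all N2, so N2 in F14 = N2 in F8 = 1362.2 kg/s.
monomer in F14: m_A = 1091×0.779 + (1−0.177)·(1−0.487)·m_A, so m_A = 849.89/0.5778 = 1470.9 kg/s.
F14 = 1470.9 + 1362.2 = 2833.1 kg/s.
N2 fraction in F14 = 1362.2/2833.1 = 0.481.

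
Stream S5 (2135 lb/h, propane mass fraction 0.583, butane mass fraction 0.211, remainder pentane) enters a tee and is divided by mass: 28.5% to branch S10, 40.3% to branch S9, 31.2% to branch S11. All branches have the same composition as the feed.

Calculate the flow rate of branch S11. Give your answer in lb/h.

Branch S11 flow = 0.312×2135 = 666.12 lb/h.

666.1 lb/h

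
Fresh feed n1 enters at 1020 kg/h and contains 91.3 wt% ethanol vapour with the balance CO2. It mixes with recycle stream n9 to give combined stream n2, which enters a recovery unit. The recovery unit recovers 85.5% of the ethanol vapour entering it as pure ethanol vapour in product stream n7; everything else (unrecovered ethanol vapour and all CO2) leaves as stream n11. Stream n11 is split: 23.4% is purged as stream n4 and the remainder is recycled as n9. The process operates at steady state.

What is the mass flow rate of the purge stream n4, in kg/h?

124.3 kg/h

CO2 enters only via n1 and leaves only via the purge: 1020×0.087 = 0.234×(CO2 in n11), and the recovery unit passes all CO2, so CO2 in n2 = CO2 in n11 = 379.23 kg/h.
ethanol vapour in n2: m_A = 1020×0.913 + (1−0.234)·(1−0.855)·m_A, so m_A = 931.26/0.8889 = 1047.6 kg/h.
n11 = (1−0.855)×1047.6 + 379.23 = 531.14 kg/h.
Purge n4 = 0.234×531.14 = 124.29 kg/h.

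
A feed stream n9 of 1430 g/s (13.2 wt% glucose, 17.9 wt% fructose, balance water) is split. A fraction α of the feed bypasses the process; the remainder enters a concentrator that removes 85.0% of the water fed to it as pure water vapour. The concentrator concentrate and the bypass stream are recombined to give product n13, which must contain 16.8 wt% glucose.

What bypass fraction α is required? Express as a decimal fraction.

0.634

All 1430×0.132 = 188.76 g/s of glucose reaches n13, so n13 = 188.76/0.168 = 1123.6 g/s and vapour = 306.43 g/s.
The evaporator receives (1−α)·1430 of feed at 0.689 water and removes 0.850 of that water:
0.850×0.689×(1−α)×1430 = 306.43
(1−α) = 306.43/837.48 = 0.3659;  α = 0.6341.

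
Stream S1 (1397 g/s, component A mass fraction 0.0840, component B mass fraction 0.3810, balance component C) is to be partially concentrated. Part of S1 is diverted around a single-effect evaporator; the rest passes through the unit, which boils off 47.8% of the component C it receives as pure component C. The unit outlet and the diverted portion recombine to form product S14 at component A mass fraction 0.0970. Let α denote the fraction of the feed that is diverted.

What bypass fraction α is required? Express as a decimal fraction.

0.476

All 1397×0.084 = 117.35 g/s of component A reaches S14, so S14 = 117.35/0.097 = 1209.8 g/s and vapour = 187.23 g/s.
The evaporator receives (1−α)·1397 of feed at 0.535 component C and removes 0.478 of that component C:
0.478×0.535×(1−α)×1397 = 187.23
(1−α) = 187.23/357.25 = 0.5241;  α = 0.4759.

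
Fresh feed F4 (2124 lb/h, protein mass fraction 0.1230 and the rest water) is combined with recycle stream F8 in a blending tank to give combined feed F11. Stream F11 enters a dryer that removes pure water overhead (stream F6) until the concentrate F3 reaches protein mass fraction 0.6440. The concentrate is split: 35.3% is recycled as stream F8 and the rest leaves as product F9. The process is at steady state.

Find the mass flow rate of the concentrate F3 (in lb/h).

Overall protein balance (none leaves overhead): protein in fresh feed = protein in product, i.e. 2124×0.123 = (1−0.353)·F3·0.644.
F3 = 261.25/(0.644×0.647) = 627 lb/h.

627 lb/h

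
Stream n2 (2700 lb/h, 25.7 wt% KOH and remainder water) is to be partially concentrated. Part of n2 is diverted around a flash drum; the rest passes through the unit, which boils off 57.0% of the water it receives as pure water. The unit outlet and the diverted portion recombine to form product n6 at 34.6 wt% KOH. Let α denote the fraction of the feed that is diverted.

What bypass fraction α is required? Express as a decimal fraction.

All 2700×0.257 = 693.9 lb/h of KOH reaches n6, so n6 = 693.9/0.346 = 2005.5 lb/h and vapour = 694.51 lb/h.
The evaporator receives (1−α)·2700 of feed at 0.743 water and removes 0.570 of that water:
0.570×0.743×(1−α)×2700 = 694.51
(1−α) = 694.51/1143.5 = 0.6074;  α = 0.3926.

0.393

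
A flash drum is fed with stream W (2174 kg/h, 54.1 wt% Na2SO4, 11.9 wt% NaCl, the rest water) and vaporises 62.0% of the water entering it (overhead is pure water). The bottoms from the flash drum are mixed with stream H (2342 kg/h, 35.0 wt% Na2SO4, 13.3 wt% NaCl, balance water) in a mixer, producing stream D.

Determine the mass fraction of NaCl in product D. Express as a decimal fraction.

0.1405

Vapour removed = 0.620×0.340×2174 = 458.28 kg/h; concentrate = 1715.7 kg/h.
NaCl reaching the mixer = 258.71 (from concentrate) + 2342×0.133 = 570.19 kg/h.
Product flow = 1715.7 + 2342 = 4057.7 kg/h; NaCl fraction = 0.1405.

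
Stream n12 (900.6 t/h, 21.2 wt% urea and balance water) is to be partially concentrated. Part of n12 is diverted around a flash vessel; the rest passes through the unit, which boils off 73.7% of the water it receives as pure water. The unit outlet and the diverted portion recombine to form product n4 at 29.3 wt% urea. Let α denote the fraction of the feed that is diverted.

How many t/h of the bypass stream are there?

All 900.6×0.212 = 190.93 t/h of urea reaches n4, so n4 = 190.93/0.293 = 651.63 t/h and vapour = 248.97 t/h.
The evaporator receives (1−α)·900.6 of feed at 0.788 water and removes 0.737 of that water:
0.737×0.788×(1−α)×900.6 = 248.97
(1−α) = 248.97/523.03 = 0.4760;  α = 0.5240.
Bypass flow = 0.5240×900.6 = 471.9 t/h.

471.9 t/h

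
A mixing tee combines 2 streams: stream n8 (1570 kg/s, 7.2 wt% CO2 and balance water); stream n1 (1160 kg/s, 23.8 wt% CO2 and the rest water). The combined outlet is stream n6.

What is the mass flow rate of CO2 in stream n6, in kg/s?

389.1 kg/s

CO2 out = CO2 in = 1570×0.072 + 1160×0.238 = 389.12 kg/s.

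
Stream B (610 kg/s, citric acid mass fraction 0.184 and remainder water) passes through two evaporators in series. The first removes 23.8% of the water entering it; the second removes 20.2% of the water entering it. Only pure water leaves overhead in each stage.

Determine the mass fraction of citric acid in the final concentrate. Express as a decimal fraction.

0.271

water in feed = 610×0.816 = 497.76 kg/s.
After stage 1: water left = (1−0.238)×497.76 = 379.29; stream total = 491.53 kg/s.
After stage 2: water left = (1−0.202)×379.29 = 302.68; final concentrate = 414.92 kg/s.
citric acid fraction = 112.24/414.92 = 0.271.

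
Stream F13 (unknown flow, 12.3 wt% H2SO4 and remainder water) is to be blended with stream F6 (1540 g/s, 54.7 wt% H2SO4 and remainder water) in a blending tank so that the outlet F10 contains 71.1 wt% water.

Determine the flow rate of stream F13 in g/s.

Let F13 be the unknown flow. Total out = 1540 + F13.
water balance: 697.62 + 0.877·F13 = 0.711·(1540 + F13)
(0.877 − 0.711)·F13 = 0.711×1540 − 697.62 = 397.32
F13 = 397.32 / 0.166 = 2393.5 g/s

2393 g/s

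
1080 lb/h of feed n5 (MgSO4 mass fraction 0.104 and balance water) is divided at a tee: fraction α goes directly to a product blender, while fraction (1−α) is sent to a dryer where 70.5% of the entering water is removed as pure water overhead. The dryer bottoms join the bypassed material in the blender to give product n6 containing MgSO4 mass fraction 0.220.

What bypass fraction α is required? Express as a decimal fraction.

0.165

All 1080×0.104 = 112.32 lb/h of MgSO4 reaches n6, so n6 = 112.32/0.220 = 510.55 lb/h and vapour = 569.45 lb/h.
The evaporator receives (1−α)·1080 of feed at 0.896 water and removes 0.705 of that water:
0.705×0.896×(1−α)×1080 = 569.45
(1−α) = 569.45/682.21 = 0.8347;  α = 0.1653.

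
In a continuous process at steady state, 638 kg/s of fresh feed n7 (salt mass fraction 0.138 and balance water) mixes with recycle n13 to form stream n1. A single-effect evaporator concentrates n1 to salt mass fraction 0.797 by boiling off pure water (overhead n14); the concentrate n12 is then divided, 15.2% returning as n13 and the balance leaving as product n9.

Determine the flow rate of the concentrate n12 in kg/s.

130.3 kg/s

Overall salt balance (none leaves overhead): salt in fresh feed = salt in product, i.e. 638×0.138 = (1−0.152)·n12·0.797.
n12 = 88.044/(0.797×0.848) = 130.27 kg/s.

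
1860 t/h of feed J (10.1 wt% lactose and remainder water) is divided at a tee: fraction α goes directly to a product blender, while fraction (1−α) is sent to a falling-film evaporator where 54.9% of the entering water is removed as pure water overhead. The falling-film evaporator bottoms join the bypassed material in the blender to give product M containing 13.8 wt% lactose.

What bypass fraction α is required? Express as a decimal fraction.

All 1860×0.101 = 187.86 t/h of lactose reaches M, so M = 187.86/0.138 = 1361.3 t/h and vapour = 498.7 t/h.
The evaporator receives (1−α)·1860 of feed at 0.899 water and removes 0.549 of that water:
0.549×0.899×(1−α)×1860 = 498.7
(1−α) = 498.7/918 = 0.5432;  α = 0.4568.

0.457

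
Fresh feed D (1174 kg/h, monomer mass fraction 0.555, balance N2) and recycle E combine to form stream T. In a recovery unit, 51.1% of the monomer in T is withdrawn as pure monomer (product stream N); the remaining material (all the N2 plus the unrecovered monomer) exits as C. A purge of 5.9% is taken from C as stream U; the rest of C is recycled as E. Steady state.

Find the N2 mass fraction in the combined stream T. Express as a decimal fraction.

N2 enters only via D and leaves only via the purge: 1174×0.445 = 0.059×(N2 in C), and the recovery unit passes all N2, so N2 in T = N2 in C = 8854.7 kg/h.
monomer in T: m_A = 1174×0.555 + (1−0.059)·(1−0.511)·m_A, so m_A = 651.57/0.5399 = 1206.9 kg/h.
T = 1206.9 + 8854.7 = 10062 kg/h.
N2 fraction in T = 8854.7/10062 = 0.880.

0.880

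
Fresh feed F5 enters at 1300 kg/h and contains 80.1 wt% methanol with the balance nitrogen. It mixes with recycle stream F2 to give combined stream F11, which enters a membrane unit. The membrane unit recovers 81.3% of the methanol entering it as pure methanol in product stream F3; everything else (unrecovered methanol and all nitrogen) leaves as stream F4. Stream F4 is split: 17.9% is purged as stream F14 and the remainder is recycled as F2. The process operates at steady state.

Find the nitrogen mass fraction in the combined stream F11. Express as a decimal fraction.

0.540

nitrogen enters only via F5 and leaves only via the purge: 1300×0.199 = 0.179×(nitrogen in F4), and the membrane unit passes all nitrogen, so nitrogen in F11 = nitrogen in F4 = 1445.3 kg/h.
methanol in F11: m_A = 1300×0.801 + (1−0.179)·(1−0.813)·m_A, so m_A = 1041.3/0.8465 = 1230.2 kg/h.
F11 = 1230.2 + 1445.3 = 2675.4 kg/h.
nitrogen fraction in F11 = 1445.3/2675.4 = 0.540.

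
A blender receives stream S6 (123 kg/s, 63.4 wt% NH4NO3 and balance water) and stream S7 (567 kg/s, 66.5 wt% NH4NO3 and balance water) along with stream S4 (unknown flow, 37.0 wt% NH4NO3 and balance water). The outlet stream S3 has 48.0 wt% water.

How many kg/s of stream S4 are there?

Let S4 be the unknown flow. Total out = 690 + S4.
water balance: 234.96 + 0.630·S4 = 0.480·(690 + S4)
(0.630 − 0.480)·S4 = 0.480×690 − 234.96 = 96.237
S4 = 96.237 / 0.150 = 641.58 kg/s

641.6 kg/s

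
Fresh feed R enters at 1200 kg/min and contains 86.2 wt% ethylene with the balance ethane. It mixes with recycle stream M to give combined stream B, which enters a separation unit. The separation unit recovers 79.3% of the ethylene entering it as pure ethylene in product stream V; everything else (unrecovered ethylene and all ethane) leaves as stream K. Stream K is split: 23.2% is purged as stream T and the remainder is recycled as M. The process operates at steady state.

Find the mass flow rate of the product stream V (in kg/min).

975.3 kg/min

ethylene in B: m_A = 1200×0.862 + (1−0.232)·(1−0.793)·m_A, so m_A = 1034.4/0.8410 = 1229.9 kg/min.
Product V = 0.793×1229.9 = 975.33 kg/min.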